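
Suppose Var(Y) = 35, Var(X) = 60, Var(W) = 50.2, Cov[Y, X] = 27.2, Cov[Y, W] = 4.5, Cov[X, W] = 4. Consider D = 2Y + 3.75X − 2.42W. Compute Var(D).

Var(D) = 1569.58128

Var(D) = a²·Var(Y) + b²·Var(X) + c²·Var(W) + 2ab·Cov[Y, X] + 2ac·Cov[Y, W] + 2bc·Cov[X, W], with a = 2, b = 3.75, c = -2.42.
= 140 + 843.75 + 293.99128 + 408 + (-43.56) + (-72.6)
= 1569.58128.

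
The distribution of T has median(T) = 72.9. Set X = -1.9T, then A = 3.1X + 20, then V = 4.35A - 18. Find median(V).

median(X) = (-1.9)·72.9 = -138.51.
median(A) = 3.1·(-138.51) + 20 = -409.381.
median(V) = 4.35·(-409.381) + (-18) = -1798.80735.

median(V) = -1798.80735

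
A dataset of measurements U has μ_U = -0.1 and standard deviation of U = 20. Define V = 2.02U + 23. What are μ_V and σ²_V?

V = 2.02U + 23 is linear with a = 2.02, b = 23.
μ_V = a·μ_U + b = 2.02·(-0.1) + 23 = 22.798.
σ²_U = 20² = 400.
σ²_V = a²·σ²_U = 2.02²·400 = 1632.16 (the additive constant 23 does not affect variance).

μ_V = 22.798, σ²_V = 1632.16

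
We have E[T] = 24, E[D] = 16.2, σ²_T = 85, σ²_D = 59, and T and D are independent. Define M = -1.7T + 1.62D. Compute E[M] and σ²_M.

E[M] = -14.556, σ²_M = 400.4896

E[M] = (-1.7)·E[T] + 1.62·E[D] = (-1.7)·24 + 1.62·16.2 = -14.556.
σ²_M = a²·σ²_T + b²·σ²_D + 2ab·Cov(T, D) with a = -1.7, b = 1.62.
Independence gives Cov(T, D) = 0.
= (-1.7)²·85 + 1.62²·59 + 2·(-1.7)·1.62·0
= 245.65 + 154.8396 + 0 = 400.4896.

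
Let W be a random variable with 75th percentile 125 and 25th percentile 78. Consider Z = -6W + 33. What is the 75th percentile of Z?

75th percentile of Z = -435

Since a = -6 < 0 the transformation is decreasing, reversing order: the 75th percentile of Z corresponds to the 25th percentile of W.
So P_{75}(Z) = a·P_{25}(W) + b = (-6)·78 + 33 = -435.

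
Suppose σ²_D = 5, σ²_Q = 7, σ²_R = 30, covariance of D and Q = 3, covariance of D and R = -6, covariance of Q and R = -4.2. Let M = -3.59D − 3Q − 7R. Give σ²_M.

σ²_M = 1184.1005

σ²_M = a²·σ²_D + b²·σ²_Q + c²·σ²_R + 2ab·covariance of D and Q + 2ac·covariance of D and R + 2bc·covariance of Q and R, with a = -3.59, b = -3, c = -7.
= 64.4405 + 63 + 1470 + 64.62 + (-301.56) + (-176.4)
= 1184.1005.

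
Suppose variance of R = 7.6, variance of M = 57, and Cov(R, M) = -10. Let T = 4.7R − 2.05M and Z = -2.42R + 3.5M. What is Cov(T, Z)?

By bilinearity, Cov(T, Z) = ac·variance of R + bd·variance of M + (ad+bc)·Cov(R, M), with a=4.7, b=-2.05, c=-2.42, d=3.5.
ac·variance of R = 4.7·(-2.42)·7.6 = -86.4424
bd·variance of M = (-2.05)·3.5·57 = -408.975
(ad+bc)·Cov(R, M) = (21.411)·(-10) = -214.11
Cov(T, Z) = -86.4424 + (-408.975) + (-214.11) = -709.5274.

Cov(T, Z) = -709.5274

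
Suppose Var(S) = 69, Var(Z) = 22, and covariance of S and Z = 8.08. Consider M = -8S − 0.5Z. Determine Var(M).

Var(M) = a²·Var(S) + b²·Var(Z) + 2ab·covariance of S and Z with a = -8, b = -0.5.
= (-8)²·69 + (-0.5)²·22 + 2·(-8)·(-0.5)·8.08
= 4416 + 5.5 + 64.64 = 4486.14.

Var(M) = 4486.14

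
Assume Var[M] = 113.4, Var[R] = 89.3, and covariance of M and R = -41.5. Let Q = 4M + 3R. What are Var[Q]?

Var[Q] = a²·Var[M] + b²·Var[R] + 2ab·covariance of M and R with a = 4, b = 3.
= 4²·113.4 + 3²·89.3 + 2·4·3·(-41.5)
= 1814.4 + 803.7 + (-996) = 1622.1.

Var[Q] = 1622.1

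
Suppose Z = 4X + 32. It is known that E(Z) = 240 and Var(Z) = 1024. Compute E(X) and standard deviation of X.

E(X) = 52, standard deviation of X = 8

From Z = 4X + 32: E(Z) = a·E(X) + b, so E(X) = (E(Z) − b)/a = (240 − 32)/4 = 52.
standard deviation of Z = √1024 = 32.
standard deviation of Z = |a|·standard deviation of X, so standard deviation of X = 32/|4| = 8.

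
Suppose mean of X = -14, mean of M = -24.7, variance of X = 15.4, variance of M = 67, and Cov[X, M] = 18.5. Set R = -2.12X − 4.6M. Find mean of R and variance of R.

mean of R = (-2.12)·mean of X + (-4.6)·mean of M = (-2.12)·(-14) + (-4.6)·(-24.7) = 143.3.
variance of R = a²·variance of X + b²·variance of M + 2ab·Cov[X, M] with a = -2.12, b = -4.6.
= (-2.12)²·15.4 + (-4.6)²·67 + 2·(-2.12)·(-4.6)·18.5
= 69.21376 + 1417.72 + 360.824 = 1847.75776.

mean of R = 143.3, variance of R = 1847.75776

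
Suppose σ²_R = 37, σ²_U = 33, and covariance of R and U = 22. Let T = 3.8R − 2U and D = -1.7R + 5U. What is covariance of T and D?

covariance of T and D = -76.22

By bilinearity, covariance of T and D = ac·σ²_R + bd·σ²_U + (ad+bc)·covariance of R and U, with a=3.8, b=-2, c=-1.7, d=5.
ac·σ²_R = 3.8·(-1.7)·37 = -239.02
bd·σ²_U = (-2)·5·33 = -330
(ad+bc)·covariance of R and U = (22.4)·22 = 492.8
covariance of T and D = -239.02 + (-330) + 492.8 = -76.22.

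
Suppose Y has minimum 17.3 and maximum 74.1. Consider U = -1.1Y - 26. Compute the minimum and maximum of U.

min(U) = -107.51, max(U) = -45.03

a = -1.1 < 0, so order reverses: min(U) = a·max(Y)+b = (-1.1)·74.1 + (-26) = -107.51; max(U) = a·min(Y)+b = (-1.1)·17.3 + (-26) = -45.03.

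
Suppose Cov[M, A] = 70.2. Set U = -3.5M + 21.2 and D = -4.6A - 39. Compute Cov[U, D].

Cov[U, D] = 1130.22

Cov[U, D] = a·c·Cov[M, A] = (-3.5)·(-4.6)·70.2 = 1130.22. Additive constants drop out.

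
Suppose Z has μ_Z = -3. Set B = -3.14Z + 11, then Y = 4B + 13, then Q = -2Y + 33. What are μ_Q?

μ_B = (-3.14)·(-3) + 11 = 20.42.
μ_Y = 4·20.42 + 13 = 94.68.
μ_Q = (-2)·94.68 + 33 = -156.36.

μ_Q = -156.36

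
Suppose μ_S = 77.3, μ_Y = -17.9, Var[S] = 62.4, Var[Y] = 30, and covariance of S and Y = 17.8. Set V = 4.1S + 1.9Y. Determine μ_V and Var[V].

μ_V = 4.1·μ_S + 1.9·μ_Y = 4.1·77.3 + 1.9·(-17.9) = 282.92.
Var[V] = a²·Var[S] + b²·Var[Y] + 2ab·covariance of S and Y with a = 4.1, b = 1.9.
= 4.1²·62.4 + 1.9²·30 + 2·4.1·1.9·17.8
= 1048.944 + 108.3 + 277.324 = 1434.568.

μ_V = 282.92, Var[V] = 1434.568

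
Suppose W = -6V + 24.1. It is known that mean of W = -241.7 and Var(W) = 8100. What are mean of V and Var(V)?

mean of V = 44.3, Var(V) = 225

From W = -6V + 24.1: mean of W = a·mean of V + b, so mean of V = (mean of W − b)/a = (-241.7 − 24.1)/(-6) = 44.3.
Var(W) = a²·Var(V), so Var(V) = 8100/(-6)² = 225.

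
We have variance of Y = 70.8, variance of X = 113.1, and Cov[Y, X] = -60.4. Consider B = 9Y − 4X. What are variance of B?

variance of B = a²·variance of Y + b²·variance of X + 2ab·Cov[Y, X] with a = 9, b = -4.
= 9²·70.8 + (-4)²·113.1 + 2·9·(-4)·(-60.4)
= 5734.8 + 1809.6 + 4348.8 = 11893.2.

variance of B = 11893.2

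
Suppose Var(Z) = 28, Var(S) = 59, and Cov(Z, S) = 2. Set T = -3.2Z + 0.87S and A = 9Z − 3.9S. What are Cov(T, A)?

By bilinearity, Cov(T, A) = ac·Var(Z) + bd·Var(S) + (ad+bc)·Cov(Z, S), with a=-3.2, b=0.87, c=9, d=-3.9.
ac·Var(Z) = (-3.2)·9·28 = -806.4
bd·Var(S) = 0.87·(-3.9)·59 = -200.187
(ad+bc)·Cov(Z, S) = (20.31)·2 = 40.62
Cov(T, A) = -806.4 + (-200.187) + 40.62 = -965.967.

Cov(T, A) = -965.967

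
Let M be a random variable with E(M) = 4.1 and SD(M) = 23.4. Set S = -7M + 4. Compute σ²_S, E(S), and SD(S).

σ²_S = 26830.44, E(S) = -24.7, SD(S) = 163.8

S = -7M + 4 is linear with a = -7, b = 4.
σ²_M = 23.4² = 547.56.
σ²_S = a²·σ²_M = (-7)²·547.56 = 26830.44 (the additive constant 4 does not affect variance).
E(S) = a·E(M) + b = (-7)·4.1 + 4 = -24.7.
SD(S) = |a|·SD(M) = |-7|·23.4 = 163.8.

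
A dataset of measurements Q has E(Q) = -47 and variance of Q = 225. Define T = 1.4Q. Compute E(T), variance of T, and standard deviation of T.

E(T) = -65.8, variance of T = 441, standard deviation of T = 21

T = 1.4Q is linear with a = 1.4, b = 0.
E(T) = a·E(Q) + b = 1.4·(-47) = -65.8.
variance of T = a²·variance of Q = 1.4²·225 = 441.
standard deviation of Q = √225 = 15.
standard deviation of T = |a|·standard deviation of Q = |1.4|·15 = 21.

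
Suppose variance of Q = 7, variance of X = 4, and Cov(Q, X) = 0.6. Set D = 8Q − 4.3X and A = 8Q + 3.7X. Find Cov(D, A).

Cov(D, A) = 381.48

By bilinearity, Cov(D, A) = ac·variance of Q + bd·variance of X + (ad+bc)·Cov(Q, X), with a=8, b=-4.3, c=8, d=3.7.
ac·variance of Q = 8·8·7 = 448
bd·variance of X = (-4.3)·3.7·4 = -63.64
(ad+bc)·Cov(Q, X) = (-4.8)·0.6 = -2.88
Cov(D, A) = 448 + (-63.64) + (-2.88) = 381.48.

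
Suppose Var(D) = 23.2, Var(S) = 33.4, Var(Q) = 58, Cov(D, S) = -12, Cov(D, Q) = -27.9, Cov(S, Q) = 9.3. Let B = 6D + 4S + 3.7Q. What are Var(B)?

Var(B) = 624.14

Var(B) = a²·Var(D) + b²·Var(S) + c²·Var(Q) + 2ab·Cov(D, S) + 2ac·Cov(D, Q) + 2bc·Cov(S, Q), with a = 6, b = 4, c = 3.7.
= 835.2 + 534.4 + 794.02 + (-576) + (-1238.76) + 275.28
= 624.14.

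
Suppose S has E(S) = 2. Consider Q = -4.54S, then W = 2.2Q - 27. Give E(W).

E(Q) = (-4.54)·2 = -9.08.
E(W) = 2.2·(-9.08) + (-27) = -46.976.

E(W) = -46.976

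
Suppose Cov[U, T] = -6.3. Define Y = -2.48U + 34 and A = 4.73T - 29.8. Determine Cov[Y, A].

Cov[Y, A] = 73.90152

Cov[Y, A] = a·c·Cov[U, T] = (-2.48)·4.73·(-6.3) = 73.90152. Additive constants drop out.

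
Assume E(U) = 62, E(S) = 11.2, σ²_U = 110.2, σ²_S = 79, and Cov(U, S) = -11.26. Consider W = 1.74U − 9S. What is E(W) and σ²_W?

E(W) = 7.08, σ²_W = 7085.30472

E(W) = 1.74·E(U) + (-9)·E(S) = 1.74·62 + (-9)·11.2 = 7.08.
σ²_W = a²·σ²_U + b²·σ²_S + 2ab·Cov(U, S) with a = 1.74, b = -9.
= 1.74²·110.2 + (-9)²·79 + 2·1.74·(-9)·(-11.26)
= 333.64152 + 6399 + 352.6632 = 7085.30472.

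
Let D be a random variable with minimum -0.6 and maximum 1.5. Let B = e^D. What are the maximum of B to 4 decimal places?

max(B) = 4.4817

e^D is increasing on this domain, so max(B) comes from max(D) = 1.5: max(B) = exp(1.5) ≈ 4.4817.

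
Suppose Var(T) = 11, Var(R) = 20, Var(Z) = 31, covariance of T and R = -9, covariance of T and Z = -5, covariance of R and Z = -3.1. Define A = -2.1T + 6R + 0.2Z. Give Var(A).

Var(A) = 993.31

Var(A) = a²·Var(T) + b²·Var(R) + c²·Var(Z) + 2ab·covariance of T and R + 2ac·covariance of T and Z + 2bc·covariance of R and Z, with a = -2.1, b = 6, c = 0.2.
= 48.51 + 720 + 1.24 + 226.8 + 4.2 + (-7.44)
= 993.31.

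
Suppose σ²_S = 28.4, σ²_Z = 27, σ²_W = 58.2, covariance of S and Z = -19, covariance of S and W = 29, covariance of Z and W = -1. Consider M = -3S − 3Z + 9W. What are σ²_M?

σ²_M = a²·σ²_S + b²·σ²_Z + c²·σ²_W + 2ab·covariance of S and Z + 2ac·covariance of S and W + 2bc·covariance of Z and W, with a = -3, b = -3, c = 9.
= 255.6 + 243 + 4714.2 + (-342) + (-1566) + 54
= 3358.8.

σ²_M = 3358.8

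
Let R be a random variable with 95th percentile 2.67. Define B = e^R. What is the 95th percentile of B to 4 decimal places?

95th percentile of B = 14.44

e^R is increasing, so P_{95}(B) = g(P_{95}(R)) ≈ 14.44.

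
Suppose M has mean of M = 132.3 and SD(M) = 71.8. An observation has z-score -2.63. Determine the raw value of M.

M = mean of M + z·SD(M) = 132.3 + (-2.63)·71.8 = -56.534.

M = -56.534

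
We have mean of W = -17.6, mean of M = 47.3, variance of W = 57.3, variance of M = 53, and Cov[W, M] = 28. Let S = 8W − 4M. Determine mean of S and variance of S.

mean of S = -330, variance of S = 2723.2

mean of S = 8·mean of W + (-4)·mean of M = 8·(-17.6) + (-4)·47.3 = -330.
variance of S = a²·variance of W + b²·variance of M + 2ab·Cov[W, M] with a = 8, b = -4.
= 8²·57.3 + (-4)²·53 + 2·8·(-4)·28
= 3667.2 + 848 + (-1792) = 2723.2.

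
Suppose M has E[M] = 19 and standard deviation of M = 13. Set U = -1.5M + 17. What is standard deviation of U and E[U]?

standard deviation of U = 19.5, E[U] = -11.5

U = -1.5M + 17 is linear with a = -1.5, b = 17.
standard deviation of U = |a|·standard deviation of M = |-1.5|·13 = 19.5.
E[U] = a·E[M] + b = (-1.5)·19 + 17 = -11.5.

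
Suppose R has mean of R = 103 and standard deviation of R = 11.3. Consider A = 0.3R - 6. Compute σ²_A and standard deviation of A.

A = 0.3R - 6 is linear with a = 0.3, b = -6.
σ²_R = 11.3² = 127.69.
σ²_A = a²·σ²_R = 0.3²·127.69 = 11.4921 (the additive constant -6 does not affect variance).
standard deviation of A = |a|·standard deviation of R = |0.3|·11.3 = 3.39.

σ²_A = 11.4921, standard deviation of A = 3.39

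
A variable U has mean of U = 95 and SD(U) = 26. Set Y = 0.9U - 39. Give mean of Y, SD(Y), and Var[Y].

Y = 0.9U - 39 is linear with a = 0.9, b = -39.
mean of Y = a·mean of U + b = 0.9·95 + (-39) = 46.5.
SD(Y) = |a|·SD(U) = |0.9|·26 = 23.4.
Var[U] = 26² = 676.
Var[Y] = a²·Var[U] = 0.9²·676 = 547.56 (the additive constant -39 does not affect variance).

mean of Y = 46.5, SD(Y) = 23.4, Var[Y] = 547.56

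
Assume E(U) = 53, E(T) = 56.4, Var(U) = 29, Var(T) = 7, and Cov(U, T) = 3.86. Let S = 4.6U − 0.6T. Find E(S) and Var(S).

E(S) = 4.6·E(U) + (-0.6)·E(T) = 4.6·53 + (-0.6)·56.4 = 209.96.
Var(S) = a²·Var(U) + b²·Var(T) + 2ab·Cov(U, T) with a = 4.6, b = -0.6.
= 4.6²·29 + (-0.6)²·7 + 2·4.6·(-0.6)·3.86
= 613.64 + 2.52 + (-21.3072) = 594.8528.

E(S) = 209.96, Var(S) = 594.8528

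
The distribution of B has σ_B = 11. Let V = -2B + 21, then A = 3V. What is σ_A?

σ_A = 66

σ_V = |-2|·11 = 22.
σ_A = |3|·22 = 66.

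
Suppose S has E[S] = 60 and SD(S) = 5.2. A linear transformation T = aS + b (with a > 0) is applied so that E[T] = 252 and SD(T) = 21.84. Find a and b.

SD(T) = a·SD(S) (a > 0), so a = 21.84/5.2 = 4.2.
E[T] = a·E[S] + b, so b = 252 − 4.2·60 = 0.

a = 4.2, b = 0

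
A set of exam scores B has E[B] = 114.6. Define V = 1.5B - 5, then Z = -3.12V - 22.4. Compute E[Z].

E[V] = 1.5·114.6 + (-5) = 166.9.
E[Z] = (-3.12)·166.9 + (-22.4) = -543.128.

E[Z] = -543.128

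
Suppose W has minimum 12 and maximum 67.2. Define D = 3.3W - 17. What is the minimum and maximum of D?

min(D) = 22.6, max(D) = 204.76

a = 3.3 > 0, so min(D) = a·min(W)+b = 3.3·12 + (-17) = 22.6 and max(D) = 3.3·67.2 + (-17) = 204.76.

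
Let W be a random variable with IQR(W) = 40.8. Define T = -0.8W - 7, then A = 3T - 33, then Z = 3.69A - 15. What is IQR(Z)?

IQR(T) = |-0.8|·40.8 = 32.64.
IQR(A) = |3|·32.64 = 97.92.
IQR(Z) = |3.69|·97.92 = 361.3248.

IQR(Z) = 361.3248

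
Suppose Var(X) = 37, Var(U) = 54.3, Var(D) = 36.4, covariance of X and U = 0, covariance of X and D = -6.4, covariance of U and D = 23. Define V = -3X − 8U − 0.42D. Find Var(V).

Var(V) = 3953.05296

Var(V) = a²·Var(X) + b²·Var(U) + c²·Var(D) + 2ab·covariance of X and U + 2ac·covariance of X and D + 2bc·covariance of U and D, with a = -3, b = -8, c = -0.42.
= 333 + 3475.2 + 6.42096 + 0 + (-16.128) + 154.56
= 3953.05296.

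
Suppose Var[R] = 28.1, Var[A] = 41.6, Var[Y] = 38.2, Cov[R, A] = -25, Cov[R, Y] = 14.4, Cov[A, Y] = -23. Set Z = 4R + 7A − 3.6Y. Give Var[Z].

Var[Z] = a²·Var[R] + b²·Var[A] + c²·Var[Y] + 2ab·Cov[R, A] + 2ac·Cov[R, Y] + 2bc·Cov[A, Y], with a = 4, b = 7, c = -3.6.
= 449.6 + 2038.4 + 495.072 + (-1400) + (-414.72) + 1159.2
= 2327.552.

Var[Z] = 2327.552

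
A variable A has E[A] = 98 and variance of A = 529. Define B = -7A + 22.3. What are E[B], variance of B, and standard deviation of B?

B = -7A + 22.3 is linear with a = -7, b = 22.3.
E[B] = a·E[A] + b = (-7)·98 + 22.3 = -663.7.
variance of B = a²·variance of A = (-7)²·529 = 25921 (the additive constant 22.3 does not affect variance).
standard deviation of A = √529 = 23.
standard deviation of B = |a|·standard deviation of A = |-7|·23 = 161.

E[B] = -663.7, variance of B = 25921, standard deviation of B = 161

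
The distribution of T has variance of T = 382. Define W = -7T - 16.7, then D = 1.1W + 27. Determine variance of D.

variance of W = (-7)²·382 = 18718.
variance of D = 1.1²·18718 = 22648.78.

variance of D = 22648.78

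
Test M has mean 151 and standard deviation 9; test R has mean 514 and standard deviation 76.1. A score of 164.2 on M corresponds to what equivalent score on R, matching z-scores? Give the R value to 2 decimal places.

z = (164.2 − 151)/9 ≈ 1.4667.
R = 514 + z·76.1 = 514 + (164.2 − 151)·76.1/9 ≈ 625.61.

R = 625.61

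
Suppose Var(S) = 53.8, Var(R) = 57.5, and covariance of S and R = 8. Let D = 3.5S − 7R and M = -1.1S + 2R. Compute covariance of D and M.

By bilinearity, covariance of D and M = ac·Var(S) + bd·Var(R) + (ad+bc)·covariance of S and R, with a=3.5, b=-7, c=-1.1, d=2.
ac·Var(S) = 3.5·(-1.1)·53.8 = -207.13
bd·Var(R) = (-7)·2·57.5 = -805
(ad+bc)·covariance of S and R = (14.7)·8 = 117.6
covariance of D and M = -207.13 + (-805) + 117.6 = -894.53.

covariance of D and M = -894.53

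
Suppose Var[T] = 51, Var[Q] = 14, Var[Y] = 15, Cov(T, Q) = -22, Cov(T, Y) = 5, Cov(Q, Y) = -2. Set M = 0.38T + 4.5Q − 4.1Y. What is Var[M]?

Var[M] = 525.9944

Var[M] = a²·Var[T] + b²·Var[Q] + c²·Var[Y] + 2ab·Cov(T, Q) + 2ac·Cov(T, Y) + 2bc·Cov(Q, Y), with a = 0.38, b = 4.5, c = -4.1.
= 7.3644 + 283.5 + 252.15 + (-75.24) + (-15.58) + 73.8
= 525.9944.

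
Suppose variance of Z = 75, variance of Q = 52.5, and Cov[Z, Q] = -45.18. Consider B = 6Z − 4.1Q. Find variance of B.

variance of B = a²·variance of Z + b²·variance of Q + 2ab·Cov[Z, Q] with a = 6, b = -4.1.
= 6²·75 + (-4.1)²·52.5 + 2·6·(-4.1)·(-45.18)
= 2700 + 882.525 + 2222.856 = 5805.381.

variance of B = 5805.381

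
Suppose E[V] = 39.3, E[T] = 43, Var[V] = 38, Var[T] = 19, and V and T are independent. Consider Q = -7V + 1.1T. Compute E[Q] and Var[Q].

E[Q] = -227.8, Var[Q] = 1884.99

E[Q] = (-7)·E[V] + 1.1·E[T] = (-7)·39.3 + 1.1·43 = -227.8.
Var[Q] = a²·Var[V] + b²·Var[T] + 2ab·Cov[V, T] with a = -7, b = 1.1.
Independence gives Cov[V, T] = 0.
= (-7)²·38 + 1.1²·19 + 2·(-7)·1.1·0
= 1862 + 22.99 + 0 = 1884.99.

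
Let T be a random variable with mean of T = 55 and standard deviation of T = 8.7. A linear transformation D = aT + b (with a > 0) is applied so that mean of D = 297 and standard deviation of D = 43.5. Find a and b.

standard deviation of D = a·standard deviation of T (a > 0), so a = 43.5/8.7 = 5.
mean of D = a·mean of T + b, so b = 297 − 5·55 = 22.

a = 5, b = 22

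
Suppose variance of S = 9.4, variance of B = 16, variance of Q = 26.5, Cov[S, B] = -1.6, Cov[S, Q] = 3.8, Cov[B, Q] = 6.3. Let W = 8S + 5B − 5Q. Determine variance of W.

variance of W = a²·variance of S + b²·variance of B + c²·variance of Q + 2ab·Cov[S, B] + 2ac·Cov[S, Q] + 2bc·Cov[B, Q], with a = 8, b = 5, c = -5.
= 601.6 + 400 + 662.5 + (-128) + (-304) + (-315)
= 917.1.

variance of W = 917.1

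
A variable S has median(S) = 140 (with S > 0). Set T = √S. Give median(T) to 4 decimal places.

median(T) = 11.8322

√S is monotone on this domain, so median(T) = √(140) ≈ 11.8322.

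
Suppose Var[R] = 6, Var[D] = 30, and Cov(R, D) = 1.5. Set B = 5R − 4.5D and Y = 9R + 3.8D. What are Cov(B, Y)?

Cov(B, Y) = -275.25

By bilinearity, Cov(B, Y) = ac·Var[R] + bd·Var[D] + (ad+bc)·Cov(R, D), with a=5, b=-4.5, c=9, d=3.8.
ac·Var[R] = 5·9·6 = 270
bd·Var[D] = (-4.5)·3.8·30 = -513
(ad+bc)·Cov(R, D) = (-21.5)·1.5 = -32.25
Cov(B, Y) = 270 + (-513) + (-32.25) = -275.25.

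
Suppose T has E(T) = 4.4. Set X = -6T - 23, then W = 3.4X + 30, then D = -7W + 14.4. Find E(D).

E(D) = 980.12

E(X) = (-6)·4.4 + (-23) = -49.4.
E(W) = 3.4·(-49.4) + 30 = -137.96.
E(D) = (-7)·(-137.96) + 14.4 = 980.12.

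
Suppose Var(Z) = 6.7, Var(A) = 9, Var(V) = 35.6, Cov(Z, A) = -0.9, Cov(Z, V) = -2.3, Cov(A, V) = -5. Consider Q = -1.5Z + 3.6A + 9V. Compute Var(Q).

Var(Q) = a²·Var(Z) + b²·Var(A) + c²·Var(V) + 2ab·Cov(Z, A) + 2ac·Cov(Z, V) + 2bc·Cov(A, V), with a = -1.5, b = 3.6, c = 9.
= 15.075 + 116.64 + 2883.6 + 9.72 + 62.1 + (-324)
= 2763.135.

Var(Q) = 2763.135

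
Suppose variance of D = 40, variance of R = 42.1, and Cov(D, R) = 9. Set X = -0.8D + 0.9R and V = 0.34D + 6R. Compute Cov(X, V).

Cov(X, V) = 176.014

By bilinearity, Cov(X, V) = ac·variance of D + bd·variance of R + (ad+bc)·Cov(D, R), with a=-0.8, b=0.9, c=0.34, d=6.
ac·variance of D = (-0.8)·0.34·40 = -10.88
bd·variance of R = 0.9·6·42.1 = 227.34
(ad+bc)·Cov(D, R) = (-4.494)·9 = -40.446
Cov(X, V) = -10.88 + 227.34 + (-40.446) = 176.014.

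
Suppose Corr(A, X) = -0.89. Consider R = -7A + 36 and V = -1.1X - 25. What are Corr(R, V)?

Linear rescalings preserve correlation up to sign; here the slopes -7 and -1.1 have the same sign, so Corr(R, V) = Corr(A, X) = -0.89.

Corr(R, V) = -0.89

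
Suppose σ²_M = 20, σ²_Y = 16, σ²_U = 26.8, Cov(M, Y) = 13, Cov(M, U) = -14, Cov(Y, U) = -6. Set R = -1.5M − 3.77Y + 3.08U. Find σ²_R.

σ²_R = 942.37112

σ²_R = a²·σ²_M + b²·σ²_Y + c²·σ²_U + 2ab·Cov(M, Y) + 2ac·Cov(M, U) + 2bc·Cov(Y, U), with a = -1.5, b = -3.77, c = 3.08.
= 45 + 227.4064 + 254.23552 + 147.03 + 129.36 + 139.3392
= 942.37112.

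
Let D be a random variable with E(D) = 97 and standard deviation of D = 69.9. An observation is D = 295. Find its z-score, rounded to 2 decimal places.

z = 2.83

z = (D − E(D)) / standard deviation of D = (295 − 97) / 69.9 ≈ 2.83.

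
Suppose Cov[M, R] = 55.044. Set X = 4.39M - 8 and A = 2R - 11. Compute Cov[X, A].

Cov[X, A] = 483.28632

Cov[X, A] = a·c·Cov[M, R] = 4.39·2·55.044 = 483.28632. Additive constants drop out.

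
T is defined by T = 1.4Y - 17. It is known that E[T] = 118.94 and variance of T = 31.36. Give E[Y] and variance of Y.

From T = 1.4Y - 17: E[T] = a·E[Y] + b, so E[Y] = (E[T] − b)/a = (118.94 − (-17))/1.4 = 97.1.
variance of T = a²·variance of Y, so variance of Y = 31.36/1.4² = 16.

E[Y] = 97.1, variance of Y = 16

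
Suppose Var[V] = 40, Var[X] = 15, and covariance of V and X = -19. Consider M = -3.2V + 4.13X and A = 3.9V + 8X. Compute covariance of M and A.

By bilinearity, covariance of M and A = ac·Var[V] + bd·Var[X] + (ad+bc)·covariance of V and X, with a=-3.2, b=4.13, c=3.9, d=8.
ac·Var[V] = (-3.2)·3.9·40 = -499.2
bd·Var[X] = 4.13·8·15 = 495.6
(ad+bc)·covariance of V and X = (-9.493)·(-19) = 180.367
covariance of M and A = -499.2 + 495.6 + 180.367 = 176.767.

covariance of M and A = 176.767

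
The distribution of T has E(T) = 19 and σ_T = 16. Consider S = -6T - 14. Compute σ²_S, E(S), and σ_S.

S = -6T - 14 is linear with a = -6, b = -14.
σ²_T = 16² = 256.
σ²_S = a²·σ²_T = (-6)²·256 = 9216 (the additive constant -14 does not affect variance).
E(S) = a·E(T) + b = (-6)·19 + (-14) = -128.
σ_S = |a|·σ_T = |-6|·16 = 96.

σ²_S = 9216, E(S) = -128, σ_S = 96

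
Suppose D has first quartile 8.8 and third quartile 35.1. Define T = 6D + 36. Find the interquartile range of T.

IQR(T) = 157.8

IQR of D = Q3 − Q1 = 35.1 − 8.8 = 26.3.
Under T = aD + b, IQR(T) = |a|·IQR(D) = |6|·26.3 = 157.8 (shifts cancel; spread scales by |a|).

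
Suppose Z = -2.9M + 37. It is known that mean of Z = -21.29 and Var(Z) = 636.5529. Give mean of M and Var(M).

mean of M = 20.1, Var(M) = 75.69

From Z = -2.9M + 37: mean of Z = a·mean of M + b, so mean of M = (mean of Z − b)/a = (-21.29 − 37)/(-2.9) = 20.1.
Var(Z) = a²·Var(M), so Var(M) = 636.5529/(-2.9)² = 75.69.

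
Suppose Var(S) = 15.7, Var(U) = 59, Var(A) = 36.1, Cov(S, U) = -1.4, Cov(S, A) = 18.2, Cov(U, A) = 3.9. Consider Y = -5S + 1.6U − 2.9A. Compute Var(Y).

Var(Y) = a²·Var(S) + b²·Var(U) + c²·Var(A) + 2ab·Cov(S, U) + 2ac·Cov(S, A) + 2bc·Cov(U, A), with a = -5, b = 1.6, c = -2.9.
= 392.5 + 151.04 + 303.601 + 22.4 + 527.8 + (-36.192)
= 1361.149.

Var(Y) = 1361.149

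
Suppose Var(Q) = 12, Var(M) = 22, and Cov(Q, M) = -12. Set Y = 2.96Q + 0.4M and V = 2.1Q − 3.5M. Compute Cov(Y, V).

By bilinearity, Cov(Y, V) = ac·Var(Q) + bd·Var(M) + (ad+bc)·Cov(Q, M), with a=2.96, b=0.4, c=2.1, d=-3.5.
ac·Var(Q) = 2.96·2.1·12 = 74.592
bd·Var(M) = 0.4·(-3.5)·22 = -30.8
(ad+bc)·Cov(Q, M) = (-9.52)·(-12) = 114.24
Cov(Y, V) = 74.592 + (-30.8) + 114.24 = 158.032.

Cov(Y, V) = 158.032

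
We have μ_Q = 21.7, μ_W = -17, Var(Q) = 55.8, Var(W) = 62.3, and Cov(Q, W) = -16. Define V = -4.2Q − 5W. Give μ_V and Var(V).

μ_V = -6.14, Var(V) = 1869.812

μ_V = (-4.2)·μ_Q + (-5)·μ_W = (-4.2)·21.7 + (-5)·(-17) = -6.14.
Var(V) = a²·Var(Q) + b²·Var(W) + 2ab·Cov(Q, W) with a = -4.2, b = -5.
= (-4.2)²·55.8 + (-5)²·62.3 + 2·(-4.2)·(-5)·(-16)
= 984.312 + 1557.5 + (-672) = 1869.812.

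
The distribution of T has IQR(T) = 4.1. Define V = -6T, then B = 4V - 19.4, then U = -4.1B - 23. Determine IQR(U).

IQR(U) = 403.44

IQR(V) = |-6|·4.1 = 24.6.
IQR(B) = |4|·24.6 = 98.4.
IQR(U) = |-4.1|·98.4 = 403.44.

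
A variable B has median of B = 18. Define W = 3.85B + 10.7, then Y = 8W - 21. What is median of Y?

median of Y = 619

median of W = 3.85·18 + 10.7 = 80.
median of Y = 8·80 + (-21) = 619.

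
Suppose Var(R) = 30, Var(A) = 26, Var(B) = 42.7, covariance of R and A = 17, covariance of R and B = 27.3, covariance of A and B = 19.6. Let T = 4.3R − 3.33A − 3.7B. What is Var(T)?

Var(T) = 555.0256

Var(T) = a²·Var(R) + b²·Var(A) + c²·Var(B) + 2ab·covariance of R and A + 2ac·covariance of R and B + 2bc·covariance of A and B, with a = 4.3, b = -3.33, c = -3.7.
= 554.7 + 288.3114 + 584.563 + (-486.846) + (-868.686) + 482.9832
= 555.0256.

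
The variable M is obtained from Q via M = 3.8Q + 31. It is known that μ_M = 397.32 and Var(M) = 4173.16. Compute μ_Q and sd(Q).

From M = 3.8Q + 31: μ_M = a·μ_Q + b, so μ_Q = (μ_M − b)/a = (397.32 − 31)/3.8 = 96.4.
sd(M) = √4173.16 = 64.6.
sd(M) = |a|·sd(Q), so sd(Q) = 64.6/|3.8| = 17.

μ_Q = 96.4, sd(Q) = 17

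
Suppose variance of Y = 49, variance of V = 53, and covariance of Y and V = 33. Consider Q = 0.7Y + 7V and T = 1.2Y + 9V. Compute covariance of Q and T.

By bilinearity, covariance of Q and T = ac·variance of Y + bd·variance of V + (ad+bc)·covariance of Y and V, with a=0.7, b=7, c=1.2, d=9.
ac·variance of Y = 0.7·1.2·49 = 41.16
bd·variance of V = 7·9·53 = 3339
(ad+bc)·covariance of Y and V = (14.7)·33 = 485.1
covariance of Q and T = 41.16 + 3339 + 485.1 = 3865.26.

covariance of Q and T = 3865.26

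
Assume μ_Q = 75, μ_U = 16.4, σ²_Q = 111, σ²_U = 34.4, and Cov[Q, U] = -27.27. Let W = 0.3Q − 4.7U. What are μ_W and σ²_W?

μ_W = -54.58, σ²_W = 846.7874

μ_W = 0.3·μ_Q + (-4.7)·μ_U = 0.3·75 + (-4.7)·16.4 = -54.58.
σ²_W = a²·σ²_Q + b²·σ²_U + 2ab·Cov[Q, U] with a = 0.3, b = -4.7.
= 0.3²·111 + (-4.7)²·34.4 + 2·0.3·(-4.7)·(-27.27)
= 9.99 + 759.896 + 76.9014 = 846.7874.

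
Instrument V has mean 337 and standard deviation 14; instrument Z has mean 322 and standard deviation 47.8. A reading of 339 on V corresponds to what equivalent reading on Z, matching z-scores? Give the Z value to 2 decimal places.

z = (339 − 337)/14 ≈ 0.1429.
Z = 322 + z·47.8 = 322 + (339 − 337)·47.8/14 ≈ 328.83.

Z = 328.83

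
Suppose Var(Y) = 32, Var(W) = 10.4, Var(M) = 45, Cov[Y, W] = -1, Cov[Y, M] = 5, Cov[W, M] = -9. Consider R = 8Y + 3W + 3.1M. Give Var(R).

Var(R) = a²·Var(Y) + b²·Var(W) + c²·Var(M) + 2ab·Cov[Y, W] + 2ac·Cov[Y, M] + 2bc·Cov[W, M], with a = 8, b = 3, c = 3.1.
= 2048 + 93.6 + 432.45 + (-48) + 248 + (-167.4)
= 2606.65.

Var(R) = 2606.65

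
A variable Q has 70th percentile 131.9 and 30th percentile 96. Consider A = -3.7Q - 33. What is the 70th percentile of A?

70th percentile of A = -388.2

Since a = -3.7 < 0 the transformation is decreasing, reversing order: the 70th percentile of A corresponds to the 30th percentile of Q.
So P_{70}(A) = a·P_{30}(Q) + b = (-3.7)·96 + (-33) = -388.2.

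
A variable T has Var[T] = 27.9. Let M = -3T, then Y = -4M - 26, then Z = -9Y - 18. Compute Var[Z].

Var[Z] = 325425.6

Var[M] = (-3)²·27.9 = 251.1.
Var[Y] = (-4)²·251.1 = 4017.6.
Var[Z] = (-9)²·4017.6 = 325425.6.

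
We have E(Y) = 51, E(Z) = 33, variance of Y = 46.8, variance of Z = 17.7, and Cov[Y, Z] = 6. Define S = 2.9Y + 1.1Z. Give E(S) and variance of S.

E(S) = 2.9·E(Y) + 1.1·E(Z) = 2.9·51 + 1.1·33 = 184.2.
variance of S = a²·variance of Y + b²·variance of Z + 2ab·Cov[Y, Z] with a = 2.9, b = 1.1.
= 2.9²·46.8 + 1.1²·17.7 + 2·2.9·1.1·6
= 393.588 + 21.417 + 38.28 = 453.285.

E(S) = 184.2, variance of S = 453.285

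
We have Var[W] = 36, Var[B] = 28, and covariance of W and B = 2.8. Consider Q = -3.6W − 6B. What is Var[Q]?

Var[Q] = a²·Var[W] + b²·Var[B] + 2ab·covariance of W and B with a = -3.6, b = -6.
= (-3.6)²·36 + (-6)²·28 + 2·(-3.6)·(-6)·2.8
= 466.56 + 1008 + 120.96 = 1595.52.

Var[Q] = 1595.52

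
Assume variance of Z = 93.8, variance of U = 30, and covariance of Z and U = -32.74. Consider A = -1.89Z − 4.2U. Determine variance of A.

variance of A = 344.48274

variance of A = a²·variance of Z + b²·variance of U + 2ab·covariance of Z and U with a = -1.89, b = -4.2.
= (-1.89)²·93.8 + (-4.2)²·30 + 2·(-1.89)·(-4.2)·(-32.74)
= 335.06298 + 529.2 + (-519.78024) = 344.48274.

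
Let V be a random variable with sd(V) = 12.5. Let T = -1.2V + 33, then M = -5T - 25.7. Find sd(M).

sd(M) = 75

sd(T) = |-1.2|·12.5 = 15.
sd(M) = |-5|·15 = 75.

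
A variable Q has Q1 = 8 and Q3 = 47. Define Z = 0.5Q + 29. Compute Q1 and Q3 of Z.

Q1(Z) = 33, Q3(Z) = 52.5

a = 0.5 > 0: Q1(Z) = a·Q1(Q)+b = 33, Q3(Z) = a·Q3(Q)+b = 52.5.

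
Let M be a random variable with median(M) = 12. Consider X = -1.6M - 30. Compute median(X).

A linear map preserves order up to sign, so median(X) = a·median(M) + b = (-1.6)·12 + (-30) = -49.2.

median(X) = -49.2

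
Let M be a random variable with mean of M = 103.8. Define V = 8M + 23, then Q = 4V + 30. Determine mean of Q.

mean of Q = 3443.6

mean of V = 8·103.8 + 23 = 853.4.
mean of Q = 4·853.4 + 30 = 3443.6.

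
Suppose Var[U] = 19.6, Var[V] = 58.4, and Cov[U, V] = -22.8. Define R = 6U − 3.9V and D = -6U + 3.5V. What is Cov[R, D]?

Cov[R, D] = -2515.08

By bilinearity, Cov[R, D] = ac·Var[U] + bd·Var[V] + (ad+bc)·Cov[U, V], with a=6, b=-3.9, c=-6, d=3.5.
ac·Var[U] = 6·(-6)·19.6 = -705.6
bd·Var[V] = (-3.9)·3.5·58.4 = -797.16
(ad+bc)·Cov[U, V] = (44.4)·(-22.8) = -1012.32
Cov[R, D] = -705.6 + (-797.16) + (-1012.32) = -2515.08.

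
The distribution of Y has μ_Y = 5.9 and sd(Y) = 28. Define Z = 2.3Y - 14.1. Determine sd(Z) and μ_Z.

Z = 2.3Y - 14.1 is linear with a = 2.3, b = -14.1.
sd(Z) = |a|·sd(Y) = |2.3|·28 = 64.4.
μ_Z = a·μ_Y + b = 2.3·5.9 + (-14.1) = -0.53.

sd(Z) = 64.4, μ_Z = -0.53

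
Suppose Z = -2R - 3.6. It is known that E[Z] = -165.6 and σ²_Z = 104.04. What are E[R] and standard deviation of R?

E[R] = 81, standard deviation of R = 5.1

From Z = -2R - 3.6: E[Z] = a·E[R] + b, so E[R] = (E[Z] − b)/a = (-165.6 − (-3.6))/(-2) = 81.
standard deviation of Z = √104.04 = 10.2.
standard deviation of Z = |a|·standard deviation of R, so standard deviation of R = 10.2/|-2| = 5.1.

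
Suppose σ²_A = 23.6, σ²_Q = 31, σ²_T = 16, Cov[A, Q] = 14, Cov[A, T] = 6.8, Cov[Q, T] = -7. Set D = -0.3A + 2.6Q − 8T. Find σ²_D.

σ²_D = a²·σ²_A + b²·σ²_Q + c²·σ²_T + 2ab·Cov[A, Q] + 2ac·Cov[A, T] + 2bc·Cov[Q, T], with a = -0.3, b = 2.6, c = -8.
= 2.124 + 209.56 + 1024 + (-21.84) + 32.64 + 291.2
= 1537.684.

σ²_D = 1537.684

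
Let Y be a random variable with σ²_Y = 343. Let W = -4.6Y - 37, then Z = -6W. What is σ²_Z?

σ²_W = (-4.6)²·343 = 7257.88.
σ²_Z = (-6)²·7257.88 = 261283.68.

σ²_Z = 261283.68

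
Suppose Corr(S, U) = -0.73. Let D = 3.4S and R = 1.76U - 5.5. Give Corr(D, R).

Corr(D, R) = -0.73

Linear rescalings preserve correlation up to sign; here the slopes 3.4 and 1.76 have the same sign, so Corr(D, R) = Corr(S, U) = -0.73.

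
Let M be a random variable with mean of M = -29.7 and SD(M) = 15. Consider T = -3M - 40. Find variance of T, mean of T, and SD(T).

T = -3M - 40 is linear with a = -3, b = -40.
variance of M = 15² = 225.
variance of T = a²·variance of M = (-3)²·225 = 2025 (the additive constant -40 does not affect variance).
mean of T = a·mean of M + b = (-3)·(-29.7) + (-40) = 49.1.
SD(T) = |a|·SD(M) = |-3|·15 = 45.

variance of T = 2025, mean of T = 49.1, SD(T) = 45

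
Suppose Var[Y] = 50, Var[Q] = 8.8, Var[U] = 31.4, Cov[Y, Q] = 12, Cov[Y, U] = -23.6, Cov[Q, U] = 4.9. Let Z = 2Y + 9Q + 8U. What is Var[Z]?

Var[Z] = 3304.8

Var[Z] = a²·Var[Y] + b²·Var[Q] + c²·Var[U] + 2ab·Cov[Y, Q] + 2ac·Cov[Y, U] + 2bc·Cov[Q, U], with a = 2, b = 9, c = 8.
= 200 + 712.8 + 2009.6 + 432 + (-755.2) + 705.6
= 3304.8.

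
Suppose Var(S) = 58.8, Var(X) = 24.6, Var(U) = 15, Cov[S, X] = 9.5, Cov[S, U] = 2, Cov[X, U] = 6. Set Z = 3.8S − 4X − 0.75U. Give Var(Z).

Var(Z) = 986.9095

Var(Z) = a²·Var(S) + b²·Var(X) + c²·Var(U) + 2ab·Cov[S, X] + 2ac·Cov[S, U] + 2bc·Cov[X, U], with a = 3.8, b = -4, c = -0.75.
= 849.072 + 393.6 + 8.4375 + (-288.8) + (-11.4) + 36
= 986.9095.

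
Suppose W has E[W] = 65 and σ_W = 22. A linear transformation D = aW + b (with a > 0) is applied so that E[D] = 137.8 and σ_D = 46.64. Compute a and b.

a = 2.12, b = 0

σ_D = a·σ_W (a > 0), so a = 46.64/22 = 2.12.
E[D] = a·E[W] + b, so b = 137.8 − 2.12·65 = 0.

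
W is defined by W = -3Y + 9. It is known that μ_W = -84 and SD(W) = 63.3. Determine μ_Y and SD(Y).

μ_Y = 31, SD(Y) = 21.1

From W = -3Y + 9: μ_W = a·μ_Y + b, so μ_Y = (μ_W − b)/a = (-84 − 9)/(-3) = 31.
SD(W) = |a|·SD(Y), so SD(Y) = 63.3/|-3| = 21.1.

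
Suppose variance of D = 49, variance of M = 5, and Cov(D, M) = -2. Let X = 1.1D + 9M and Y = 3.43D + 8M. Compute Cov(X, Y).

Cov(X, Y) = 465.537

By bilinearity, Cov(X, Y) = ac·variance of D + bd·variance of M + (ad+bc)·Cov(D, M), with a=1.1, b=9, c=3.43, d=8.
ac·variance of D = 1.1·3.43·49 = 184.877
bd·variance of M = 9·8·5 = 360
(ad+bc)·Cov(D, M) = (39.67)·(-2) = -79.34
Cov(X, Y) = 184.877 + 360 + (-79.34) = 465.537.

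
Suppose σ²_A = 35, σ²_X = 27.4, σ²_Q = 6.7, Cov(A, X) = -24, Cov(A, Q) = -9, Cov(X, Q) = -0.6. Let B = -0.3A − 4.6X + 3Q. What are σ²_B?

σ²_B = 609.754

σ²_B = a²·σ²_A + b²·σ²_X + c²·σ²_Q + 2ab·Cov(A, X) + 2ac·Cov(A, Q) + 2bc·Cov(X, Q), with a = -0.3, b = -4.6, c = 3.
= 3.15 + 579.784 + 60.3 + (-66.24) + 16.2 + 16.56
= 609.754.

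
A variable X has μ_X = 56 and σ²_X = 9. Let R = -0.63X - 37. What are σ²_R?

R = -0.63X - 37 is linear with a = -0.63, b = -37.
σ²_R = a²·σ²_X = (-0.63)²·9 = 3.5721 (the additive constant -37 does not affect variance).

σ²_R = 3.5721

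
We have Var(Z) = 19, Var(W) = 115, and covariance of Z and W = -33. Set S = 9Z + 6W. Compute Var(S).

Var(S) = 2115

Var(S) = a²·Var(Z) + b²·Var(W) + 2ab·covariance of Z and W with a = 9, b = 6.
= 9²·19 + 6²·115 + 2·9·6·(-33)
= 1539 + 4140 + (-3564) = 2115.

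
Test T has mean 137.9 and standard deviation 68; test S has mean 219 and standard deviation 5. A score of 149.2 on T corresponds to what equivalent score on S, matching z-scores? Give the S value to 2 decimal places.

z = (149.2 − 137.9)/68 ≈ 0.1662.
S = 219 + z·5 = 219 + (149.2 − 137.9)·5/68 ≈ 219.83.

S = 219.83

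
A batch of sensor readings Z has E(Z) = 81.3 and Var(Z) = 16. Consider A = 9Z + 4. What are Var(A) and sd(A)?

A = 9Z + 4 is linear with a = 9, b = 4.
Var(A) = a²·Var(Z) = 9²·16 = 1296 (the additive constant 4 does not affect variance).
sd(Z) = √16 = 4.
sd(A) = |a|·sd(Z) = |9|·4 = 36.

Var(A) = 1296, sd(A) = 36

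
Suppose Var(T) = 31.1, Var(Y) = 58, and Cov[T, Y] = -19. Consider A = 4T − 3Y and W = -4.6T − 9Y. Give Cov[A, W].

By bilinearity, Cov[A, W] = ac·Var(T) + bd·Var(Y) + (ad+bc)·Cov[T, Y], with a=4, b=-3, c=-4.6, d=-9.
ac·Var(T) = 4·(-4.6)·31.1 = -572.24
bd·Var(Y) = (-3)·(-9)·58 = 1566
(ad+bc)·Cov[T, Y] = (-22.2)·(-19) = 421.8
Cov[A, W] = -572.24 + 1566 + 421.8 = 1415.56.

Cov[A, W] = 1415.56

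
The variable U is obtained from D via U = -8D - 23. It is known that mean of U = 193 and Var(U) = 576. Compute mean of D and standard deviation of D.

From U = -8D - 23: mean of U = a·mean of D + b, so mean of D = (mean of U − b)/a = (193 − (-23))/(-8) = -27.
standard deviation of U = √576 = 24.
standard deviation of U = |a|·standard deviation of D, so standard deviation of D = 24/|-8| = 3.

mean of D = -27, standard deviation of D = 3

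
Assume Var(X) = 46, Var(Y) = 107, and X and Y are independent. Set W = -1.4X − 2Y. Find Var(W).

Var(W) = 518.16

Var(W) = a²·Var(X) + b²·Var(Y) + 2ab·Cov(X, Y) with a = -1.4, b = -2.
Independence gives Cov(X, Y) = 0.
= (-1.4)²·46 + (-2)²·107 + 2·(-1.4)·(-2)·0
= 90.16 + 428 + 0 = 518.16.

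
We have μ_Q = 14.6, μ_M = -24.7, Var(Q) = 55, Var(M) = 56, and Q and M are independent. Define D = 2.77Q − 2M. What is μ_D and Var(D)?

μ_D = 2.77·μ_Q + (-2)·μ_M = 2.77·14.6 + (-2)·(-24.7) = 89.842.
Var(D) = a²·Var(Q) + b²·Var(M) + 2ab·covariance of Q and M with a = 2.77, b = -2.
Independence gives covariance of Q and M = 0.
= 2.77²·55 + (-2)²·56 + 2·2.77·(-2)·0
= 422.0095 + 224 + 0 = 646.0095.

μ_D = 89.842, Var(D) = 646.0095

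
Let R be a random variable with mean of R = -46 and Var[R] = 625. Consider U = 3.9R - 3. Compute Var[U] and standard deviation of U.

Var[U] = 9506.25, standard deviation of U = 97.5

U = 3.9R - 3 is linear with a = 3.9, b = -3.
Var[U] = a²·Var[R] = 3.9²·625 = 9506.25 (the additive constant -3 does not affect variance).
standard deviation of R = √625 = 25.
standard deviation of U = |a|·standard deviation of R = |3.9|·25 = 97.5.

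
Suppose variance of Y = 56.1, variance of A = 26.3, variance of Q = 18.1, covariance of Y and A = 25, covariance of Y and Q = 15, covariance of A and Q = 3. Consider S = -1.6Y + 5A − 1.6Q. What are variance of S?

variance of S = 476.252

variance of S = a²·variance of Y + b²·variance of A + c²·variance of Q + 2ab·covariance of Y and A + 2ac·covariance of Y and Q + 2bc·covariance of A and Q, with a = -1.6, b = 5, c = -1.6.
= 143.616 + 657.5 + 46.336 + (-400) + 76.8 + (-48)
= 476.252.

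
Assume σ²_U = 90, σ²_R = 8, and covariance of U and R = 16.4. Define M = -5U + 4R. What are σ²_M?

σ²_M = a²·σ²_U + b²·σ²_R + 2ab·covariance of U and R with a = -5, b = 4.
= (-5)²·90 + 4²·8 + 2·(-5)·4·16.4
= 2250 + 128 + (-656) = 1722.

σ²_M = 1722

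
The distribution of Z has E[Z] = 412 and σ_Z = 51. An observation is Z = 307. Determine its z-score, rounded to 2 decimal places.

z = (Z − E[Z]) / σ_Z = (307 − 412) / 51 ≈ -2.06.

z = -2.06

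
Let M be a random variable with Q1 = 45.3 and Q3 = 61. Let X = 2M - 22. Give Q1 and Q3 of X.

Q1(X) = 68.6, Q3(X) = 100

a = 2 > 0: Q1(X) = a·Q1(M)+b = 68.6, Q3(X) = a·Q3(M)+b = 100.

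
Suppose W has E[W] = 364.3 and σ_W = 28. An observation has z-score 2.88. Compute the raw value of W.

W = E[W] + z·σ_W = 364.3 + 2.88·28 = 444.94.

W = 444.94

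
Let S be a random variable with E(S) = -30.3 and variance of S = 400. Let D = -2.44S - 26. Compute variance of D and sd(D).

variance of D = 2381.44, sd(D) = 48.8

D = -2.44S - 26 is linear with a = -2.44, b = -26.
variance of D = a²·variance of S = (-2.44)²·400 = 2381.44 (the additive constant -26 does not affect variance).
sd(S) = √400 = 20.
sd(D) = |a|·sd(S) = |-2.44|·20 = 48.8.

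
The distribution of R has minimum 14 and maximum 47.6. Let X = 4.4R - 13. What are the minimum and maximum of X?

a = 4.4 > 0, so min(X) = a·min(R)+b = 4.4·14 + (-13) = 48.6 and max(X) = 4.4·47.6 + (-13) = 196.44.

min(X) = 48.6, max(X) = 196.44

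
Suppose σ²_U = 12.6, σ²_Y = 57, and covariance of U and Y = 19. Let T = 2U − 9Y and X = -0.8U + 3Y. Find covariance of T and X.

covariance of T and X = -1308.36

By bilinearity, covariance of T and X = ac·σ²_U + bd·σ²_Y + (ad+bc)·covariance of U and Y, with a=2, b=-9, c=-0.8, d=3.
ac·σ²_U = 2·(-0.8)·12.6 = -20.16
bd·σ²_Y = (-9)·3·57 = -1539
(ad+bc)·covariance of U and Y = (13.2)·19 = 250.8
covariance of T and X = -20.16 + (-1539) + 250.8 = -1308.36.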